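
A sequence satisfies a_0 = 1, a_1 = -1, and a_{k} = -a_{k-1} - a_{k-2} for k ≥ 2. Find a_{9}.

The ordinary generating function has denominator 1 + t + t^2.
Iterating the recurrence: a_0,…,a_{9} = 1, -1, 0, 1, -1, 0, 1, -1, 0, 1.

1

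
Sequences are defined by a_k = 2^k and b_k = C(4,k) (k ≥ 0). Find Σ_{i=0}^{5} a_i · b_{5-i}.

162

Write out a_i and b_{5-i} for i = 0,…,5 and sum the products.
Σ = 1·0 + 2·1 + 4·4 + 8·6 + 16·4 + 32·1 = 162.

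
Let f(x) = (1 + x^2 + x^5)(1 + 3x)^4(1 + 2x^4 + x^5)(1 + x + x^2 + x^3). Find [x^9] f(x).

(1 + x^2 + x^5) has coefficients 1,0,1,0,0,1 for degrees 0…5.
(1 + 3x)^4 has coefficients 1,12,54,108,81,0,0,0,0,0 for degrees 0…9.
Multiplying by (1 + 2x^4 + x^5) gives running coefficients 1,12,54,108,83,25,120,270,270,81 for degrees 0…9.
Finally multiplying by (1 + x + x^2 + x^3), the product of all factors after the first has coefficients 1,13,67,175,257,270,336,498,685,741 for degrees 0…9.
[x^9] = 1·741 + 1·498 + 1·257 = 1496.

1496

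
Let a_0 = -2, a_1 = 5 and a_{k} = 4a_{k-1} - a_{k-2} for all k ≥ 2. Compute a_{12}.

The ordinary generating function has denominator 1 - 4z + z^2.
Iterating the recurrence: a_0,…,a_{12} = -2, 5, 22, 83, 310, 1157, 4318, 16115, 60142, 224453, 837670, 3126227, 11667238.

11667238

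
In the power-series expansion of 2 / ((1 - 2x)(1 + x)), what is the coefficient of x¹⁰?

1366

Partial fractions give a closed form: a_n = (4/3)·2^n + (2/3)·(-1)^n.
At n = 10: a_10 = 1366.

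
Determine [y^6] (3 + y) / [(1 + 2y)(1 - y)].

108

Partial fractions give a closed form: a_n = (5/3)·(-2)^n + (4/3)·1^n.
At n = 6: a_6 = 108.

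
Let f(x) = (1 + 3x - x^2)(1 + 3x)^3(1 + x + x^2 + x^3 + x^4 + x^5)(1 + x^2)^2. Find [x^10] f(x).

416

(1 + 3x - x^2) has coefficients 1,3,-1 for degrees 0…2.
(1 + 3x)^3 has coefficients 1,9,27,27,0,0,0,0,0,0,0 for degrees 0…10.
Multiplying by (1 + x + x^2 + x^3 + x^4 + x^5) gives running coefficients 1,10,37,64,64,64,63,54,27,0,0 for degrees 0…10.
Finally multiplying by (1 + x^2)^2, the product of all factors after the first has coefficients 1,10,39,84,139,202,228,246,217,172,117 for degrees 0…10.
[x^10] = 1·117 + 3·172 − 1·217 = 416.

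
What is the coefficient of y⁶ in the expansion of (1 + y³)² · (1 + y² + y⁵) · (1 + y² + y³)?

(1 + y³)² has coefficients 1,0,0,2,0,0,1 for degrees 0…6.
(1 + y² + y⁵) has coefficients 1,0,1,0,0,1,0 for degrees 0…6.
Finally multiplying by (1 + y² + y³), the product of all factors after the first has coefficients 1,0,2,1,1,2,0 for degrees 0…6.
[y⁶] = 1·0 + 2·1 + 1·1 = 3.

3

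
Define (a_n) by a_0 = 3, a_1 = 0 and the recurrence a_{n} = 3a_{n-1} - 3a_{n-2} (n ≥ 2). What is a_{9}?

729

The ordinary generating function has denominator 1 - 3z + 3z^2.
Iterating the recurrence: a_0,…,a_{9} = 3, 0, -9, -27, -54, -81, -81, 0, 243, 729.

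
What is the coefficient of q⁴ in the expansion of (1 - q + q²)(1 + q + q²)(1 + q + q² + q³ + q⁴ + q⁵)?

(1 - q + q²) has coefficients 1,-1,1 for degrees 0…2.
(1 + q + q²) has coefficients 1,1,1,0,0 for degrees 0…4.
Finally multiplying by (1 + q + q² + q³ + q⁴ + q⁵), the product of all factors after the first has coefficients 1,2,3,3,3 for degrees 0…4.
[q⁴] = 1·3 − 1·3 + 1·3 = 3.

3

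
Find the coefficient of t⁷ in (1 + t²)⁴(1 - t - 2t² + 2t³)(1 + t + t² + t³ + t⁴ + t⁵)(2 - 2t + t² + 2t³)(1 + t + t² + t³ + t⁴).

(1 + t²)⁴ has coefficients 1,0,4,0,6,0,4,0 for degrees 0…7.
(1 - t - 2t² + 2t³) has coefficients 1,-1,-2,2,0,0,0,0 for degrees 0…7.
Multiplying by (1 + t + t² + t³ + t⁴ + t⁵) gives running coefficients 1,0,-2,0,0,0,-1,0 for degrees 0…7.
Multiplying by (2 - 2t + t² + 2t³) gives running coefficients 2,-2,-3,6,-2,-4,-2,2 for degrees 0…7.
Finally multiplying by (1 + t + t² + t³ + t⁴), the product of all factors after the first has coefficients 2,0,-3,3,1,-5,-5,0 for degrees 0…7.
[t⁷] = 1·0 + 4·(-5) + 6·3 + 4·0 = -2.

-2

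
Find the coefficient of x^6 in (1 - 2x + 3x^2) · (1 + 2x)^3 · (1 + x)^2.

68

(1 - 2x + 3x^2) has coefficients 1,-2,3 for degrees 0…2.
(1 + 2x)^3 has coefficients 1,6,12,8,0,0,0 for degrees 0…6.
Finally multiplying by (1 + x)^2, the product of all factors after the first has coefficients 1,8,25,38,28,8,0 for degrees 0…6.
[x^6] = 1·0 − 2·8 + 3·28 = 68.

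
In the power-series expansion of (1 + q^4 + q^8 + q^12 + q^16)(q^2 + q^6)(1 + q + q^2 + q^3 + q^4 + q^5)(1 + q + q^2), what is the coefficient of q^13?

(1 + q^4 + q^8 + q^12 + q^16) has coefficients 1,0,0,0,1,0,0,0,1,0,0,0,1,0 for degrees 0…13.
(q^2 + q^6) has coefficients 0,0,1,0,0,0,1,0,0,0,0,0,0,0 for degrees 0…13.
Multiplying by (1 + q + q^2 + q^3 + q^4 + q^5) gives running coefficients 0,0,1,1,1,1,2,2,1,1,1,1,0,0 for degrees 0…13.
Finally multiplying by (1 + q + q^2), the product of all factors after the first has coefficients 0,0,1,2,3,3,4,5,5,4,3,3,2,1 for degrees 0…13.
[q^13] = 1·1 + 1·4 + 1·3 + 1·0 = 8.

8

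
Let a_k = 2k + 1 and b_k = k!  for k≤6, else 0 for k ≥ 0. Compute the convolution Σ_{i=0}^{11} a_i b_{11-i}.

10024

The convolution is the x^11 coefficient of A(x)B(x).
Σ = 1·0 + 3·0 + 5·0 + 7·0 + 9·0 + 11·720 + 13·120 + 15·24 + 17·6 + 19·2 + 21·1 + 23·1 = 10024.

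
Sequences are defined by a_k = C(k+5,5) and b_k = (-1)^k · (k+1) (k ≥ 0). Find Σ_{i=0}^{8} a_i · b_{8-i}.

Write out a_i and b_{8-i} for i = 0,…,8 and sum the products.
Σ = 1·9 + 6·(-8) + 21·7 + 56·(-6) + 126·5 + 252·(-4) + 462·3 + 792·(-2) + 1287·1 = 483.

483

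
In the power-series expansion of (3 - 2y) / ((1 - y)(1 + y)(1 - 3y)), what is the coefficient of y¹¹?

The denominator gives the recurrence a_n = 3a_(n−1) + a_(n−2) − 3a_(n−3) for n ≥ 3; the numerator fixes a_0 = 3, a_1 = 7, a_2 = 24.
Iterating: 3, 7, 24, 70, 213, 637, 1914, 5740, 17223, 51667, 155004, 465010, so a_11 = 465010.

465010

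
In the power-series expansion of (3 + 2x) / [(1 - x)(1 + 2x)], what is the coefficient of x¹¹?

Partial fractions give a closed form: a_n = (5/3)·1^n + (4/3)·(-2)^n.
At n = 11: a_11 = -2729.

-2729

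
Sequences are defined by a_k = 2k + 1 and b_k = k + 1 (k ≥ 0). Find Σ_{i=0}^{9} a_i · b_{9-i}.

385

The convolution is the t^9 coefficient of A(t)B(t).
Σ = 1·10 + 3·9 + 5·8 + 7·7 + 9·6 + 11·5 + 13·4 + 15·3 + 17·2 + 19·1 = 385.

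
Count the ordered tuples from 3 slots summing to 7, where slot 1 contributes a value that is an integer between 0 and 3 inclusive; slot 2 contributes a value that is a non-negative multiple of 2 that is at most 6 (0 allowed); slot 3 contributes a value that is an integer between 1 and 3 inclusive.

6

The generating function for the choices is (1 + q + q^2 + q^3)·(1 + q^2 + q^4 + q^6)·(q + q^2 + q^3); the count is [q^7].
(1 + q + q^2 + q^3) has coefficients 1,1,1,1 for degrees 0…3.
(1 + q^2 + q^4 + q^6) has coefficients 1,0,1,0,1,0,1,0 for degrees 0…7.
Finally multiplying by (q + q^2 + q^3), the product of all factors after the first has coefficients 0,1,1,2,1,2,1,2 for degrees 0…7.
[q^7] = 1·2 + 1·1 + 1·2 + 1·1 = 6.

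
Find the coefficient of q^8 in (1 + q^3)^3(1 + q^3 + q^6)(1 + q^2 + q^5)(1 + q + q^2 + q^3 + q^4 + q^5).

27

(1 + q^3)^3 has coefficients 1,0,0,3,0,0,3,0,0 for degrees 0…8.
(1 + q^3 + q^6) has coefficients 1,0,0,1,0,0,1,0,0 for degrees 0…8.
Multiplying by (1 + q^2 + q^5) gives running coefficients 1,0,1,1,0,2,1,0,2 for degrees 0…8.
Finally multiplying by (1 + q + q^2 + q^3 + q^4 + q^5), the product of all factors after the first has coefficients 1,1,2,3,3,5,5,5,6 for degrees 0…8.
[q^8] = 1·6 + 3·5 + 3·2 = 27.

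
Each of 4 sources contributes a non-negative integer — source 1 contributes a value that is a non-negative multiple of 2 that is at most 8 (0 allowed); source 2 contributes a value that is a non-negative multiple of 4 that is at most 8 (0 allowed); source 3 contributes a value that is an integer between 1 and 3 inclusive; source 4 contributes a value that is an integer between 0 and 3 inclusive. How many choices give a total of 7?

The generating function for the choices is (1 + x² + x⁴ + x⁶ + x⁸)·(1 + x⁴ + x⁸)·(x + x² + x³)·(1 + x + x² + x³); the count is [x⁷].
(1 + x² + x⁴ + x⁶ + x⁸) has coefficients 1,0,1,0,1,0,1,0 for degrees 0…7.
(1 + x⁴ + x⁸) has coefficients 1,0,0,0,1,0,0,0 for degrees 0…7.
Multiplying by (x + x² + x³) gives running coefficients 0,1,1,1,0,1,1,1 for degrees 0…7.
Finally multiplying by (1 + x + x² + x³), the product of all factors after the first has coefficients 0,1,2,3,3,3,3,3 for degrees 0…7.
[x⁷] = 1·3 + 1·3 + 1·3 + 1·1 = 10.

10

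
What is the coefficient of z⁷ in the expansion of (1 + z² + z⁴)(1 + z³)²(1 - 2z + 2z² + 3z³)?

7

(1 + z² + z⁴) has coefficients 1,0,1,0,1 for degrees 0…4.
(1 + z³)² has coefficients 1,0,0,2,0,0,1,0 for degrees 0…7.
Finally multiplying by (1 - 2z + 2z² + 3z³), the product of all factors after the first has coefficients 1,-2,2,5,-4,4,7,-2 for degrees 0…7.
[z⁷] = 1·(-2) + 1·4 + 1·5 = 7.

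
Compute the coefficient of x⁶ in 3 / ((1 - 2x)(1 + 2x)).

Partial fractions give a closed form: a_n = (3/2)·2^n + (3/2)·(-2)^n.
At n = 6: a_6 = 192.

192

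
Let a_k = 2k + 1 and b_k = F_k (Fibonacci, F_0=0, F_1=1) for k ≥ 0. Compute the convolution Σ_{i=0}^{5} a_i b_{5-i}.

40

The convolution is the x^5 coefficient of A(x)B(x).
Σ = 1·5 + 3·3 + 5·2 + 7·1 + 9·1 + 11·0 = 40.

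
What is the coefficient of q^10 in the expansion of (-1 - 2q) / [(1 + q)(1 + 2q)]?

The denominator gives the recurrence a_n = −3a_(n−1) − 2a_(n−2) for n ≥ 2; the numerator fixes a_0 = -1, a_1 = 1.
Iterating: -1, 1, -1, 1, -1, 1, -1, 1, -1, 1, -1, so a_10 = -1.

-1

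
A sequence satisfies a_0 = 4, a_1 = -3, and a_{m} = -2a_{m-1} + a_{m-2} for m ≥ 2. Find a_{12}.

The ordinary generating function has denominator 1 + 2x - x^2.
Iterating the recurrence: a_0,…,a_{12} = 4, -3, 10, -23, 56, -135, 326, -787, 1900, -4587, 11074, -26735, 64544.

64544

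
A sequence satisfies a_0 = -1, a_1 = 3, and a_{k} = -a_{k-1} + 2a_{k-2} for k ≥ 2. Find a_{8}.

The ordinary generating function has denominator 1 + x - 2x^2.
Iterating the recurrence: a_0,…,a_{8} = -1, 3, -5, 11, -21, 43, -85, 171, -341.

-341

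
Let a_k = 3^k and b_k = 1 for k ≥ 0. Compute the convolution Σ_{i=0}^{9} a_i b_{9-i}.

The convolution is the t^9 coefficient of A(t)B(t).
Σ = 1·1 + 3·1 + 9·1 + 27·1 + 81·1 + 243·1 + 729·1 + 2187·1 + 6561·1 + 19683·1 = 29524.

29524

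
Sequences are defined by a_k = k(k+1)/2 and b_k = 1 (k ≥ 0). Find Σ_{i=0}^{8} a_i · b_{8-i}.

120

The convolution is the t^8 coefficient of A(t)B(t).
Σ = 0·1 + 1·1 + 3·1 + 6·1 + 10·1 + 15·1 + 21·1 + 28·1 + 36·1 = 120.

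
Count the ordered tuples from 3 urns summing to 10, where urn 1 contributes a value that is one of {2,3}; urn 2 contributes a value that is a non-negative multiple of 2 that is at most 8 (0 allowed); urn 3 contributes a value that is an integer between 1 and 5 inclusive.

The generating function for the choices is (q^2 + q^3)·(1 + q^2 + q^4 + q^6 + q^8)·(q + q^2 + q^3 + q^4 + q^5); the count is [q^10].
(q^2 + q^3) has coefficients 0,0,1,1 for degrees 0…3.
(1 + q^2 + q^4 + q^6 + q^8) has coefficients 1,0,1,0,1,0,1,0,1,0,0 for degrees 0…10.
Finally multiplying by (q + q^2 + q^3 + q^4 + q^5), the product of all factors after the first has coefficients 0,1,1,2,2,3,2,3,2,3,2 for degrees 0…10.
[q^10] = 1·2 + 1·3 = 5.

5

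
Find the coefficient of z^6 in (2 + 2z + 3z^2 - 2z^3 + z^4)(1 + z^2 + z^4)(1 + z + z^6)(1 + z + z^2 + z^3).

23

(2 + 2z + 3z^2 - 2z^3 + z^4) has coefficients 2,2,3,-2,1 for degrees 0…4.
(1 + z^2 + z^4) has coefficients 1,0,1,0,1,0,0 for degrees 0…6.
Multiplying by (1 + z + z^6) gives running coefficients 1,1,1,1,1,1,1 for degrees 0…6.
Finally multiplying by (1 + z + z^2 + z^3), the product of all factors after the first has coefficients 1,2,3,4,4,4,4 for degrees 0…6.
[z^6] = 2·4 + 2·4 + 3·4 − 2·4 + 1·3 = 23.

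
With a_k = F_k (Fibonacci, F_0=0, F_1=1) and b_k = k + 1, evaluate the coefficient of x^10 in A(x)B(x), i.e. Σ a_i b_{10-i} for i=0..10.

364

This is [x^10] in the product of the two ordinary generating functions.
Σ = 0·11 + 1·10 + 1·9 + 2·8 + 3·7 + 5·6 + 8·5 + 13·4 + 21·3 + 34·2 + 55·1 = 364.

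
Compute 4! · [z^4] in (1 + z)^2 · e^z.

The EGF product rule gives c_4 = Σ_{k_1+k_2=4} C(4; k_1,k_2) · ∏ g_i(k_i), where (1+z)^2 gives the falling factorial (2)_k; e^z gives (1)^k.
g_1(k) for k = 0…4: 1, 2, 2, 0, 0.
g_2(k) for k = 0…4: 1, 1, 1, 1, 1.
c_4 = Σ_k C(4,k)·g_1(k)·g_2(4−k) = 1·1·1 + 4·2·1 + 6·2·1 = 1 + 8 + 12 = 21.

21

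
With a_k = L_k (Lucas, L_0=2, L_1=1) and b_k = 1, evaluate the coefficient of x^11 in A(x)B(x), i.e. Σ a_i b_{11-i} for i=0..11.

The convolution is the x^11 coefficient of A(x)B(x).
Σ = 2·1 + 1·1 + 3·1 + 4·1 + 7·1 + 11·1 + 18·1 + 29·1 + 47·1 + 76·1 + 123·1 + 199·1 = 520.

520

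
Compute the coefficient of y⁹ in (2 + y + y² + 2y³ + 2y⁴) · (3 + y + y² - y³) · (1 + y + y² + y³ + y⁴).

(2 + y + y² + 2y³ + 2y⁴) has coefficients 2,1,1,2,2 for degrees 0…4.
(3 + y + y² - y³) has coefficients 3,1,1,-1,0,0,0,0,0,0 for degrees 0…9.
Finally multiplying by (1 + y + y² + y³ + y⁴), the product of all factors after the first has coefficients 3,4,5,4,4,1,0,-1,0,0 for degrees 0…9.
[y⁹] = 2·0 + 1·0 + 1·(-1) + 2·0 + 2·1 = 1.

1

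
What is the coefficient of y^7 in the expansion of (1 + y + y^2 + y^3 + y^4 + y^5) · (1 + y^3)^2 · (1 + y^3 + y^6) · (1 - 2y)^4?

(1 + y + y^2 + y^3 + y^4 + y^5) has coefficients 1,1,1,1,1,1 for degrees 0…5.
(1 + y^3)^2 has coefficients 1,0,0,2,0,0,1,0 for degrees 0…7.
Multiplying by (1 + y^3 + y^6) gives running coefficients 1,0,0,3,0,0,4,0 for degrees 0…7.
Finally multiplying by (1 - 2y)^4, the product of all factors after the first has coefficients 1,-8,24,-29,-8,72,-92,16 for degrees 0…7.
[y^7] = 1·16 + 1·(-92) + 1·72 + 1·(-8) + 1·(-29) + 1·24 = -17.

-17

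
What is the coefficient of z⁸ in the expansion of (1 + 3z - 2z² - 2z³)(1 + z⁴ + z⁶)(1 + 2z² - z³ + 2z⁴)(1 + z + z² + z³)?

3

(1 + 3z - 2z² - 2z³) has coefficients 1,3,-2,-2 for degrees 0…3.
(1 + z⁴ + z⁶) has coefficients 1,0,0,0,1,0,1,0,0 for degrees 0…8.
Multiplying by (1 + 2z² - z³ + 2z⁴) gives running coefficients 1,0,2,-1,3,0,3,-1,4 for degrees 0…8.
Finally multiplying by (1 + z + z² + z³), the product of all factors after the first has coefficients 1,1,3,2,4,4,5,5,6 for degrees 0…8.
[z⁸] = 1·6 + 3·5 − 2·5 − 2·4 = 3.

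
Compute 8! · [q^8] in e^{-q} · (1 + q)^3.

The EGF product rule gives c_8 = Σ_{k_1+k_2=8} C(8; k_1,k_2) · ∏ g_i(k_i), where e^{-q} gives (-1)^k; (1+q)^3 gives the falling factorial (3)_k.
g_1(k) for k = 0…8: 1, -1, 1, -1, 1, -1, 1, -1, 1.
g_2(k) for k = 0…8: 1, 3, 6, 6, 0, 0, 0, 0, 0.
c_8 = Σ_k C(8,k)·g_1(k)·g_2(8−k) = 56·(-1)·6 + 28·1·6 + 8·(-1)·3 + 1·1·1 = −336 + 168 − 24 + 1 = -191.

-191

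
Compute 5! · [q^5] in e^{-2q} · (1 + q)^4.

48

The EGF product rule gives c_5 = Σ_{k_1+k_2=5} C(5; k_1,k_2) · ∏ g_i(k_i), where e^{-2q} gives (-2)^k; (1+q)^4 gives the falling factorial (4)_k.
g_1(k) for k = 0…5: 1, -2, 4, -8, 16, -32.
g_2(k) for k = 0…5: 1, 4, 12, 24, 24, 0.
c_5 = Σ_k C(5,k)·g_1(k)·g_2(5−k) = 5·(-2)·24 + 10·4·24 + 10·(-8)·12 + 5·16·4 + 1·(-32)·1 = −240 + 960 − 960 + 320 − 32 = 48.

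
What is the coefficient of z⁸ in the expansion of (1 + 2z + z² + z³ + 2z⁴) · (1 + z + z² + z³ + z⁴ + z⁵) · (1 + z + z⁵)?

(1 + 2z + z² + z³ + 2z⁴) has coefficients 1,2,1,1,2 for degrees 0…4.
(1 + z + z² + z³ + z⁴ + z⁵) has coefficients 1,1,1,1,1,1,0,0,0 for degrees 0…8.
Finally multiplying by (1 + z + z⁵), the product of all factors after the first has coefficients 1,2,2,2,2,3,2,1,1 for degrees 0…8.
[z⁸] = 1·1 + 2·1 + 1·2 + 1·3 + 2·2 = 12.

12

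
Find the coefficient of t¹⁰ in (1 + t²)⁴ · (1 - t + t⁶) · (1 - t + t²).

(1 + t²)⁴ has coefficients 1,0,4,0,6,0,4,0,1 for degrees 0…8.
(1 - t + t⁶) has coefficients 1,-1,0,0,0,0,1,0,0,0,0 for degrees 0…10.
Finally multiplying by (1 - t + t²), the product of all factors after the first has coefficients 1,-2,2,-1,0,0,1,-1,1,0,0 for degrees 0…10.
[t¹⁰] = 1·0 + 4·1 + 6·1 + 4·0 + 1·2 = 12.

12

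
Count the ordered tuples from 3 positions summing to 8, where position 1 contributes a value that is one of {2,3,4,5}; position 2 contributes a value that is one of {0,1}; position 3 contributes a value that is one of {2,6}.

2

The generating function for the choices is (z^2 + z^3 + z^4 + z^5)·(1 + z)·(z^2 + z^6); the count is [z^8].
(z^2 + z^3 + z^4 + z^5) has coefficients 0,0,1,1,1,1 for degrees 0…5.
(1 + z) has coefficients 1,1,0,0,0,0,0,0,0 for degrees 0…8.
Finally multiplying by (z^2 + z^6), the product of all factors after the first has coefficients 0,0,1,1,0,0,1,1,0 for degrees 0…8.
[z^8] = 1·1 + 1·0 + 1·0 + 1·1 = 2.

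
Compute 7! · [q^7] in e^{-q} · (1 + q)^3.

104

The EGF product rule gives c_7 = Σ_{k_1+k_2=7} C(7; k_1,k_2) · ∏ g_i(k_i), where e^{-q} gives (-1)^k; (1+q)^3 gives the falling factorial (3)_k.
g_1(k) for k = 0…7: 1, -1, 1, -1, 1, -1, 1, -1.
g_2(k) for k = 0…7: 1, 3, 6, 6, 0, 0, 0, 0.
c_7 = Σ_k C(7,k)·g_1(k)·g_2(7−k) = 35·1·6 + 21·(-1)·6 + 7·1·3 + 1·(-1)·1 = 210 − 126 + 21 − 1 = 104.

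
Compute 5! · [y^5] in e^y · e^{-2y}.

-1

The EGF product rule gives c_5 = Σ_{k_1+k_2=5} C(5; k_1,k_2) · ∏ g_i(k_i), where e^y gives (1)^k; e^{-2y} gives (-2)^k.
g_1(k) for k = 0…5: 1, 1, 1, 1, 1, 1.
g_2(k) for k = 0…5: 1, -2, 4, -8, 16, -32.
c_5 = Σ_k C(5,k)·g_1(k)·g_2(5−k) = 1·1·(-32) + 5·1·16 + 10·1·(-8) + 10·1·4 + 5·1·(-2) + 1·1·1 = −32 + 80 − 80 + 40 − 10 + 1 = -1.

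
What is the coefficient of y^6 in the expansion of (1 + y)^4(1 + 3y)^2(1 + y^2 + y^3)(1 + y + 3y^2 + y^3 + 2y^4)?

872

(1 + y)^4 has coefficients 1,4,6,4,1 for degrees 0…4.
(1 + 3y)^2 has coefficients 1,6,9,0,0,0,0 for degrees 0…6.
Multiplying by (1 + y^2 + y^3) gives running coefficients 1,6,10,7,15,9,0 for degrees 0…6.
Finally multiplying by (1 + y + 3y^2 + y^3 + 2y^4), the product of all factors after the first has coefficients 1,7,19,36,60,67,81 for degrees 0…6.
[y^6] = 1·81 + 4·67 + 6·60 + 4·36 + 1·19 = 872.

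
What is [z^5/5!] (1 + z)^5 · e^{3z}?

The EGF product rule gives c_5 = Σ_{k_1+k_2=5} C(5; k_1,k_2) · ∏ g_i(k_i), where (1+z)^5 gives the falling factorial (5)_k; e^{3z} gives (3)^k.
g_1(k) for k = 0…5: 1, 5, 20, 60, 120, 120.
g_2(k) for k = 0…5: 1, 3, 9, 27, 81, 243.
c_5 = Σ_k C(5,k)·g_1(k)·g_2(5−k) = 1·1·243 + 5·5·81 + 10·20·27 + 10·60·9 + 5·120·3 + 1·120·1 = 243 + 2025 + 5400 + 5400 + 1800 + 120 = 14988.

14988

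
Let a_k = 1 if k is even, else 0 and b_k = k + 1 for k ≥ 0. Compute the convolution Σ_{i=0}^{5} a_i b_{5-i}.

Write out a_i and b_{5-i} for i = 0,…,5 and sum the products.
Σ = 1·6 + 0·5 + 1·4 + 0·3 + 1·2 + 0·1 = 12.

12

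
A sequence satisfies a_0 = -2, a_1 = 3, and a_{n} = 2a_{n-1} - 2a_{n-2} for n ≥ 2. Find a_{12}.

The ordinary generating function has denominator 1 - 2y + 2y^2.
Iterating the recurrence: a_0,…,a_{12} = -2, 3, 10, 14, 8, -12, -40, -56, -32, 48, 160, 224, 128.

128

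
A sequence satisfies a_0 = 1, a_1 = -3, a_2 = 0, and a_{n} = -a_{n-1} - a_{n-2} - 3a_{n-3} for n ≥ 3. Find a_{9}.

The ordinary generating function has denominator 1 + z + z^2 + 3z^3.
Iterating the recurrence: a_0,…,a_{9} = 1, -3, 0, 0, 9, -9, 0, -18, 45, -27.

-27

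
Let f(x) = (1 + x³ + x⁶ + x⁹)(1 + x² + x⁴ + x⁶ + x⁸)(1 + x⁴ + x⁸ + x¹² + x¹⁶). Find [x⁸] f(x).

4

(1 + x³ + x⁶ + x⁹) has coefficients 1,0,0,1,0,0,1,0,0 for degrees 0…8.
(1 + x² + x⁴ + x⁶ + x⁸) has coefficients 1,0,1,0,1,0,1,0,1 for degrees 0…8.
Finally multiplying by (1 + x⁴ + x⁸ + x¹² + x¹⁶), the product of all factors after the first has coefficients 1,0,1,0,2,0,2,0,3 for degrees 0…8.
[x⁸] = 1·3 + 1·0 + 1·1 = 4.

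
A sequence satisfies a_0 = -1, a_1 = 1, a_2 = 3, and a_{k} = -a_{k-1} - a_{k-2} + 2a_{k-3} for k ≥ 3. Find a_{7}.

27

The ordinary generating function has denominator 1 + y + y^2 - 2y^3.
Iterating the recurrence: a_0,…,a_{7} = -1, 1, 3, -6, 5, 7, -24, 27.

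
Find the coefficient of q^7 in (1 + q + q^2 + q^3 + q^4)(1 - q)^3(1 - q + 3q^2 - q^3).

(1 + q + q^2 + q^3 + q^4) has coefficients 1,1,1,1,1 for degrees 0…4.
(1 - q)^3 has coefficients 1,-3,3,-1,0,0,0,0 for degrees 0…7.
Finally multiplying by (1 - q + 3q^2 - q^3), the product of all factors after the first has coefficients 1,-4,9,-14,13,-6,1,0 for degrees 0…7.
[q^7] = 1·0 + 1·1 + 1·(-6) + 1·13 + 1·(-14) = -6.

-6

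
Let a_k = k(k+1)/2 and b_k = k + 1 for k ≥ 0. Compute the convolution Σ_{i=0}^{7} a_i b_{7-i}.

210

The convolution is the x^7 coefficient of A(x)B(x).
Σ = 0·8 + 1·7 + 3·6 + 6·5 + 10·4 + 15·3 + 21·2 + 28·1 = 210.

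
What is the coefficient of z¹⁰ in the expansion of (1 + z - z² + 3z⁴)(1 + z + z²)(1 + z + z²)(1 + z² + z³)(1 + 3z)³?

(1 + z - z² + 3z⁴) has coefficients 1,1,-1,0,3 for degrees 0…4.
(1 + z + z²) has coefficients 1,1,1,0,0,0,0,0,0,0,0 for degrees 0…10.
Multiplying by (1 + z + z²) gives running coefficients 1,2,3,2,1,0,0,0,0,0,0 for degrees 0…10.
Multiplying by (1 + z² + z³) gives running coefficients 1,2,4,5,6,5,3,1,0,0,0 for degrees 0…10.
Finally multiplying by (1 + 3z)³, the product of all factors after the first has coefficients 1,11,49,122,213,302,345,325,225,108,27 for degrees 0…10.
[z¹⁰] = 1·27 + 1·108 − 1·225 + 3·345 = 945.

945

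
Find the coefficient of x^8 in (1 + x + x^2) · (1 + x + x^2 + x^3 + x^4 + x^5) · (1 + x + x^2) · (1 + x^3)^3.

(1 + x + x^2) has coefficients 1,1,1 for degrees 0…2.
(1 + x + x^2 + x^3 + x^4 + x^5) has coefficients 1,1,1,1,1,1,0,0,0 for degrees 0…8.
Multiplying by (1 + x + x^2) gives running coefficients 1,2,3,3,3,3,2,1,0 for degrees 0…8.
Finally multiplying by (1 + x^3)^3, the product of all factors after the first has coefficients 1,2,3,6,9,12,14,16,18 for degrees 0…8.
[x^8] = 1·18 + 1·16 + 1·14 = 48.

48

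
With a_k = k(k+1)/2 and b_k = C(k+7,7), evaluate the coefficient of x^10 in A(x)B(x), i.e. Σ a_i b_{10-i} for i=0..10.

This is [x^10] in the product of the two ordinary generating functions.
Σ = 0·19448 + 1·11440 + 3·6435 + 6·3432 + 10·1716 + 15·792 + 21·330 + 28·120 + 36·36 + 45·8 + 55·1 = 92378.

92378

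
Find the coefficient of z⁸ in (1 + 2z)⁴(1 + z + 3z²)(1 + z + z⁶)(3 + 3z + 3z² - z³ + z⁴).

(1 + 2z)⁴ has coefficients 1,8,24,32,16 for degrees 0…4.
(1 + z + 3z²) has coefficients 1,1,3,0,0,0,0,0,0 for degrees 0…8.
Multiplying by (1 + z + z⁶) gives running coefficients 1,2,4,3,0,0,1,1,3 for degrees 0…8.
Finally multiplying by (3 + 3z + 3z² - z³ + z⁴), the product of all factors after the first has coefficients 3,9,21,26,20,7,4,9,15 for degrees 0…8.
[z⁸] = 1·15 + 8·9 + 24·4 + 32·7 + 16·20 = 727.

727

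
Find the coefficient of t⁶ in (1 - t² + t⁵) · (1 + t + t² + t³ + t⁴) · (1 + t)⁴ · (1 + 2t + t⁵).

7

(1 - t² + t⁵) has coefficients 1,0,-1,0,0,1 for degrees 0…5.
(1 + t + t² + t³ + t⁴) has coefficients 1,1,1,1,1,0,0 for degrees 0…6.
Multiplying by (1 + t)⁴ gives running coefficients 1,5,11,15,16,15,11 for degrees 0…6.
Finally multiplying by (1 + 2t + t⁵), the product of all factors after the first has coefficients 1,7,21,37,46,48,46 for degrees 0…6.
[t⁶] = 1·46 − 1·46 + 1·7 = 7.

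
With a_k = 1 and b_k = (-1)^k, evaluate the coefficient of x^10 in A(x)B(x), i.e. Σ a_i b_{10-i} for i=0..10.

1

Write out a_i and b_{10-i} for i = 0,…,10 and sum the products.
Σ = 1·1 + 1·(-1) + 1·1 + 1·(-1) + 1·1 + 1·(-1) + 1·1 + 1·(-1) + 1·1 + 1·(-1) + 1·1 = 1.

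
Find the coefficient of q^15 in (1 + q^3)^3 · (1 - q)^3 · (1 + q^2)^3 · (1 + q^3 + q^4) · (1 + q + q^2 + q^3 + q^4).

-10

(1 + q^3)^3 has coefficients 1,0,0,3,0,0,3,0,0,1 for degrees 0…9.
(1 - q)^3 has coefficients 1,-3,3,-1,0,0,0,0,0,0,0,0,0,0,0,0 for degrees 0…15.
Multiplying by (1 + q^2)^3 gives running coefficients 1,-3,6,-10,12,-12,10,-6,3,-1,0,0,0,0,0,0 for degrees 0…15.
Multiplying by (1 + q^3 + q^4) gives running coefficients 1,-3,6,-9,10,-9,6,-4,3,-3,4,-3,2,-1,0,0 for degrees 0…15.
Finally multiplying by (1 + q + q^2 + q^3 + q^4), the product of all factors after the first has coefficients 1,-2,4,-5,5,-5,4,-6,6,-7,6,-3,3,-1,2,-2 for degrees 0…15.
[q^15] = 1·(-2) + 3·3 + 3·(-7) + 1·4 = -10.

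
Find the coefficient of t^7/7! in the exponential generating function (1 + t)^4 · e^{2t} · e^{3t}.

1933125

The EGF product rule gives c_7 = Σ_{k_1+k_2+k_3=7} C(7; k_1,k_2,k_3) · ∏ g_i(k_i), where (1+t)^4 gives the falling factorial (4)_k; e^{2t} gives (2)^k; e^{3t} gives (3)^k.
g_1(k) for k = 0…7: 1, 4, 12, 24, 24, 0, 0, 0.
g_2(k) for k = 0…7: 1, 2, 4, 8, 16, 32, 64, 128.
g_3(k) for k = 0…7: 1, 3, 9, 27, 81, 243, 729, 2187.
First combine the last two factors: h(k) = Σ_j C(k,j)·g_2(j)·g_3(k−j) for k = 0…7: 1, 5, 25, 125, 625, 3125, 15625, 78125.
c_7 = Σ_k C(7,k)·g_1(k)·h(7−k) = 1·1·78125 + 7·4·15625 + 21·12·3125 + 35·24·625 + 35·24·125 = 78125 + 437500 + 787500 + 525000 + 105000 = 1933125.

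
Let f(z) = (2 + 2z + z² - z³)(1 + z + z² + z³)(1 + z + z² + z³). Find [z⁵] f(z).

(2 + 2z + z² - z³) has coefficients 2,2,1,-1 for degrees 0…3.
(1 + z + z² + z³) has coefficients 1,1,1,1,0,0 for degrees 0…5.
Finally multiplying by (1 + z + z² + z³), the product of all factors after the first has coefficients 1,2,3,4,3,2 for degrees 0…5.
[z⁵] = 2·2 + 2·3 + 1·4 − 1·3 = 11.

11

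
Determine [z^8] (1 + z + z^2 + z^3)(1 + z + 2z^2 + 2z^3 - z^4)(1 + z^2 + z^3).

4

(1 + z + z^2 + z^3) has coefficients 1,1,1,1 for degrees 0…3.
(1 + z + 2z^2 + 2z^3 - z^4) has coefficients 1,1,2,2,-1,0,0,0,0 for degrees 0…8.
Finally multiplying by (1 + z^2 + z^3), the product of all factors after the first has coefficients 1,1,3,4,2,4,1,-1,0 for degrees 0…8.
[z^8] = 1·0 + 1·(-1) + 1·1 + 1·4 = 4.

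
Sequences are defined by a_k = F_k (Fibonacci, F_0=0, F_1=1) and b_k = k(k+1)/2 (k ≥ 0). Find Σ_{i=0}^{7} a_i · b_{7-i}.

Write out a_i and b_{7-i} for i = 0,…,7 and sum the products.
Σ = 0·28 + 1·21 + 1·15 + 2·10 + 3·6 + 5·3 + 8·1 + 13·0 = 97.

97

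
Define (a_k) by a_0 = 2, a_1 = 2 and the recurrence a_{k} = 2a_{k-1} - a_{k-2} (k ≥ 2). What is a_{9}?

The ordinary generating function has denominator 1 - 2z + z^2.
Iterating the recurrence: a_0,…,a_{9} = 2, 2, 2, 2, 2, 2, 2, 2, 2, 2.

2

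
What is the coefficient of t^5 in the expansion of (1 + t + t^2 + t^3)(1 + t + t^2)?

1

(1 + t + t^2 + t^3) has coefficients 1,1,1,1 for degrees 0…3.
(1 + t + t^2) has coefficients 1,1,1,0,0,0 for degrees 0…5.
[t^5] = 1·0 + 1·0 + 1·0 + 1·1 = 1.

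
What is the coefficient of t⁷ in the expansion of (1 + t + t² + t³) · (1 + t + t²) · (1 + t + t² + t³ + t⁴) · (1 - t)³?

1

(1 + t + t² + t³) has coefficients 1,1,1,1 for degrees 0…3.
(1 + t + t²) has coefficients 1,1,1,0,0,0,0,0 for degrees 0…7.
Multiplying by (1 + t + t² + t³ + t⁴) gives running coefficients 1,2,3,3,3,2,1,0 for degrees 0…7.
Finally multiplying by (1 - t)³, the product of all factors after the first has coefficients 1,-1,0,-1,1,-1,1,0 for degrees 0…7.
[t⁷] = 1·0 + 1·1 + 1·(-1) + 1·1 = 1.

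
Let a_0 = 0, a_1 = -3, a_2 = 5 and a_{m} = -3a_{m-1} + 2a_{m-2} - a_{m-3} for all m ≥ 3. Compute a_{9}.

The ordinary generating function has denominator 1 + 3z - 2z^2 + z^3.
Iterating the recurrence: a_0,…,a_{9} = 0, -3, 5, -21, 76, -275, 998, -3620, 13131, -47631.

-47631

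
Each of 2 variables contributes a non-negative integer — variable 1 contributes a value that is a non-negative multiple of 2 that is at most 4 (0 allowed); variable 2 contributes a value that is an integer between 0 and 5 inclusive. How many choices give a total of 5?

The generating function for the choices is (1 + x^2 + x^4)·(1 + x + x^2 + x^3 + x^4 + x^5); the count is [x^5].
(1 + x^2 + x^4) has coefficients 1,0,1,0,1 for degrees 0…4.
(1 + x + x^2 + x^3 + x^4 + x^5) has coefficients 1,1,1,1,1,1 for degrees 0…5.
[x^5] = 1·1 + 1·1 + 1·1 = 3.

3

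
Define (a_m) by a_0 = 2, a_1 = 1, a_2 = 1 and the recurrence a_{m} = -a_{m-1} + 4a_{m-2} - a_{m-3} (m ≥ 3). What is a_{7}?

-4

The ordinary generating function has denominator 1 + q - 4q^2 + q^3.
Iterating the recurrence: a_0,…,a_{7} = 2, 1, 1, 1, 2, 1, 6, -4.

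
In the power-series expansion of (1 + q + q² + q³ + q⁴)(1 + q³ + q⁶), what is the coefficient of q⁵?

1

(1 + q + q² + q³ + q⁴) has coefficients 1,1,1,1,1 for degrees 0…4.
(1 + q³ + q⁶) has coefficients 1,0,0,1,0,0 for degrees 0…5.
[q⁵] = 1·0 + 1·0 + 1·1 + 1·0 + 1·0 = 1.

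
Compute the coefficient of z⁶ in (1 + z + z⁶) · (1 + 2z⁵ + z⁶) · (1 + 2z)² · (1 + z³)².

(1 + z + z⁶) has coefficients 1,1,0,0,0,0,1 for degrees 0…6.
(1 + 2z⁵ + z⁶) has coefficients 1,0,0,0,0,2,1 for degrees 0…6.
Multiplying by (1 + 2z)² gives running coefficients 1,4,4,0,0,2,9 for degrees 0…6.
Finally multiplying by (1 + z³)², the product of all factors after the first has coefficients 1,4,4,2,8,10,10 for degrees 0…6.
[z⁶] = 1·10 + 1·10 + 1·1 = 21.

21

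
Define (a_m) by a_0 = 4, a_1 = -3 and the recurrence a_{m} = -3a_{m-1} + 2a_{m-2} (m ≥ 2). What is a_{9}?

The ordinary generating function has denominator 1 + 3t - 2t^2.
Iterating the recurrence: a_0,…,a_{9} = 4, -3, 17, -57, 205, -729, 2597, -9249, 32941, -117321.

-117321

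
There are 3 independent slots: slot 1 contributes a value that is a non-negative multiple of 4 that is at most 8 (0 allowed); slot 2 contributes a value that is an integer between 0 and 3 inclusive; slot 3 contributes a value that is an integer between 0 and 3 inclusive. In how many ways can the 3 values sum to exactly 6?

The generating function for the choices is (1 + t^4 + t^8)·(1 + t + t^2 + t^3)·(1 + t + t^2 + t^3); the count is [t^6].
(1 + t^4 + t^8) has coefficients 1,0,0,0,1,0,0 for degrees 0…6.
(1 + t + t^2 + t^3) has coefficients 1,1,1,1,0,0,0 for degrees 0…6.
Finally multiplying by (1 + t + t^2 + t^3), the product of all factors after the first has coefficients 1,2,3,4,3,2,1 for degrees 0…6.
[t^6] = 1·1 + 1·3 = 4.

4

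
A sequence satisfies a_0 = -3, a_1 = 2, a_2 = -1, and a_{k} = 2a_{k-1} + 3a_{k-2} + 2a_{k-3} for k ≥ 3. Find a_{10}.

-4081

The ordinary generating function has denominator 1 - 2q - 3q^2 - 2q^3.
Iterating the recurrence: a_0,…,a_{10} = -3, 2, -1, -2, -3, -14, -41, -130, -411, -1294, -4081.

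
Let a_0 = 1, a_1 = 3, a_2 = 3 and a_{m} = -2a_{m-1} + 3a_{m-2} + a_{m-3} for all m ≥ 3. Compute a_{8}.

The ordinary generating function has denominator 1 + 2y - 3y^2 - y^3.
Iterating the recurrence: a_0,…,a_{8} = 1, 3, 3, 4, 4, 7, 2, 21, -29.

-29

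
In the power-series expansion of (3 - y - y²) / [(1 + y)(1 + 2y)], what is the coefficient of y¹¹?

-13309

The denominator gives the recurrence a_n = −3a_(n−1) − 2a_(n−2) for n ≥ 3; the numerator fixes a_0 = 3, a_1 = -10, a_2 = 23.
Iterating: 3, -10, 23, -49, 101, -205, 413, -829, 1661, -3325, 6653, -13309, so a_11 = -13309.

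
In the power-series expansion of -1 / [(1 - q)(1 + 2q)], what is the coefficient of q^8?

Partial fractions give a closed form: a_n = (-1/3)·1^n + (-2/3)·(-2)^n.
At n = 8: a_8 = -171.

-171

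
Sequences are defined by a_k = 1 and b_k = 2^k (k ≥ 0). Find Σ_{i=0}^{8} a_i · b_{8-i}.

Write out a_i and b_{8-i} for i = 0,…,8 and sum the products.
Σ = 1·256 + 1·128 + 1·64 + 1·32 + 1·16 + 1·8 + 1·4 + 1·2 + 1·1 = 511.

511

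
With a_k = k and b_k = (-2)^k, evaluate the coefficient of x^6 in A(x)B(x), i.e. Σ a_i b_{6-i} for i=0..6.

This is [x^6] in the product of the two ordinary generating functions.
Σ = 0·64 + 1·(-32) + 2·16 + 3·(-8) + 4·4 + 5·(-2) + 6·1 = -12.

-12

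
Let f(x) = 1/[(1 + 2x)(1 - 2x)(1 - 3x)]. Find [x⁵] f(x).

399

Partial fractions give a closed form: a_n = (1/5)·(-2)^n + (-1)·2^n + (9/5)·3^n.
At n = 5: a_5 = 399.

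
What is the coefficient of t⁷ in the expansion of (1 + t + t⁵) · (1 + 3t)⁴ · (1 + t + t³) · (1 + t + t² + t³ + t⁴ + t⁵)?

(1 + t + t⁵) has coefficients 1,1,0,0,0,1 for degrees 0…5.
(1 + 3t)⁴ has coefficients 1,12,54,108,81,0,0,0 for degrees 0…7.
Multiplying by (1 + t + t³) gives running coefficients 1,13,66,163,201,135,108,81 for degrees 0…7.
Finally multiplying by (1 + t + t² + t³ + t⁴ + t⁵), the product of all factors after the first has coefficients 1,14,80,243,444,579,686,754 for degrees 0…7.
[t⁷] = 1·754 + 1·686 + 1·80 = 1520.

1520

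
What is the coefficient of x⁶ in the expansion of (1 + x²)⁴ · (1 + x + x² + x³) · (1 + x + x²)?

(1 + x²)⁴ has coefficients 1,0,4,0,6,0,4 for degrees 0…6.
(1 + x + x² + x³) has coefficients 1,1,1,1,0,0,0 for degrees 0…6.
Finally multiplying by (1 + x + x²), the product of all factors after the first has coefficients 1,2,3,3,2,1,0 for degrees 0…6.
[x⁶] = 1·0 + 4·2 + 6·3 + 4·1 = 30.

30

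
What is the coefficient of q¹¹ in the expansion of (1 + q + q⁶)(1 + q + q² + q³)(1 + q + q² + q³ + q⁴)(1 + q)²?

15

(1 + q + q⁶) has coefficients 1,1,0,0,0,0,1 for degrees 0…6.
(1 + q + q² + q³) has coefficients 1,1,1,1,0,0,0,0,0,0,0,0 for degrees 0…11.
Multiplying by (1 + q + q² + q³ + q⁴) gives running coefficients 1,2,3,4,4,3,2,1,0,0,0,0 for degrees 0…11.
Finally multiplying by (1 + q)², the product of all factors after the first has coefficients 1,4,8,12,15,15,12,8,4,1,0,0 for degrees 0…11.
[q¹¹] = 1·0 + 1·0 + 1·15 = 15.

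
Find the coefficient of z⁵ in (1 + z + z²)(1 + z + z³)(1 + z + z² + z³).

6

(1 + z + z²) has coefficients 1,1,1 for degrees 0…2.
(1 + z + z³) has coefficients 1,1,0,1,0,0 for degrees 0…5.
Finally multiplying by (1 + z + z² + z³), the product of all factors after the first has coefficients 1,2,2,3,2,1 for degrees 0…5.
[z⁵] = 1·1 + 1·2 + 1·3 = 6.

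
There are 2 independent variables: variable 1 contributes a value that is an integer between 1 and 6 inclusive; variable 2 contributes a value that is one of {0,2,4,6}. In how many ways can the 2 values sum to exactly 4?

The generating function for the choices is (z + z^2 + z^3 + z^4 + z^5 + z^6)·(1 + z^2 + z^4 + z^6); the count is [z^4].
(z + z^2 + z^3 + z^4 + z^5 + z^6) has coefficients 0,1,1,1,1 for degrees 0…4.
(1 + z^2 + z^4 + z^6) has coefficients 1,0,1,0,1 for degrees 0…4.
[z^4] = 1·0 + 1·1 + 1·0 + 1·1 = 2.

2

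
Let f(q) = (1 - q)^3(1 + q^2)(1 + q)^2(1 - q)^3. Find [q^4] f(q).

(1 - q)^3 has coefficients 1,-3,3,-1 for degrees 0…3.
(1 + q^2) has coefficients 1,0,1,0,0 for degrees 0…4.
Multiplying by (1 + q)^2 gives running coefficients 1,2,2,2,1 for degrees 0…4.
Finally multiplying by (1 - q)^3, the product of all factors after the first has coefficients 1,-1,-1,1,-1 for degrees 0…4.
[q^4] = 1·(-1) − 3·1 + 3·(-1) − 1·(-1) = -6.

-6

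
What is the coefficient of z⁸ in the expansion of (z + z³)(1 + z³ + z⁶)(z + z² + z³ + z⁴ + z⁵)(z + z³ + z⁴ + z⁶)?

9

(z + z³) has coefficients 0,1,0,1 for degrees 0…3.
(1 + z³ + z⁶) has coefficients 1,0,0,1,0,0,1,0,0 for degrees 0…8.
Multiplying by (z + z² + z³ + z⁴ + z⁵) gives running coefficients 0,1,1,1,2,2,1,2,2 for degrees 0…8.
Finally multiplying by (z + z³ + z⁴ + z⁶), the product of all factors after the first has coefficients 0,0,1,1,2,4,4,5,7 for degrees 0…8.
[z⁸] = 1·5 + 1·4 = 9.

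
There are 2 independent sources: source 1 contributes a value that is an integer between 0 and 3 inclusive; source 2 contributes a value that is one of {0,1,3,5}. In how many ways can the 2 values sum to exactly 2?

The generating function for the choices is (1 + t + t^2 + t^3)·(1 + t + t^3 + t^5); the count is [t^2].
(1 + t + t^2 + t^3) has coefficients 1,1,1 for degrees 0…2.
(1 + t + t^3 + t^5) has coefficients 1,1,0 for degrees 0…2.
[t^2] = 1·0 + 1·1 + 1·1 = 2.

2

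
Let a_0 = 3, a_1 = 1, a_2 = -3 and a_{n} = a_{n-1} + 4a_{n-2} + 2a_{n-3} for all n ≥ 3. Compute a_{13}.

33931

The ordinary generating function has denominator 1 - q - 4q^2 - 2q^3.
Iterating the recurrence: a_0,…,a_{13} = 3, 1, -3, 7, -3, 19, 21, 91, 213, 619, 1653, 4555, 12405, 33931.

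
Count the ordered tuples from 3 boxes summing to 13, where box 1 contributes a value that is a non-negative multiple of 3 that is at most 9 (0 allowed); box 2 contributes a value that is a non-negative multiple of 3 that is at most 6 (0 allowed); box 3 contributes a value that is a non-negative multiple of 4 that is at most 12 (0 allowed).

3

The generating function for the choices is (1 + q^3 + q^6 + q^9)·(1 + q^3 + q^6)·(1 + q^4 + q^8 + q^12); the count is [q^13].
(1 + q^3 + q^6 + q^9) has coefficients 1,0,0,1,0,0,1,0,0,1 for degrees 0…9.
(1 + q^3 + q^6) has coefficients 1,0,0,1,0,0,1,0,0,0,0,0,0,0 for degrees 0…13.
Finally multiplying by (1 + q^4 + q^8 + q^12), the product of all factors after the first has coefficients 1,0,0,1,1,0,1,1,1,0,1,1,1,0 for degrees 0…13.
[q^13] = 1·0 + 1·1 + 1·1 + 1·1 = 3.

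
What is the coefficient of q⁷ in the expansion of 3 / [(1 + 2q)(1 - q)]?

-255

Partial fractions give a closed form: a_n = (2)·(-2)^n + (1)·1^n.
At n = 7: a_7 = -255.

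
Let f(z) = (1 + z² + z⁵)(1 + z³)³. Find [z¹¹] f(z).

4

(1 + z² + z⁵) has coefficients 1,0,1,0,0,1 for degrees 0…5.
(1 + z³)³ has coefficients 1,0,0,3,0,0,3,0,0,1,0,0 for degrees 0…11.
[z¹¹] = 1·0 + 1·1 + 1·3 = 4.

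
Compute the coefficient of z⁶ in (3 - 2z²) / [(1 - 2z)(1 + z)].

The denominator gives the recurrence a_n = a_(n−1) + 2a_(n−2) for n ≥ 3; the numerator fixes a_0 = 3, a_1 = 3, a_2 = 7.
Iterating: 3, 3, 7, 13, 27, 53, 107, so a_6 = 107.

107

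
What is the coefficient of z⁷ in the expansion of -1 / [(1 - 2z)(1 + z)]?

-85

Partial fractions give a closed form: a_n = (-2/3)·2^n + (-1/3)·(-1)^n.
At n = 7: a_7 = -85.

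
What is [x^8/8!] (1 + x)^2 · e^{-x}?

41

The EGF product rule gives c_8 = Σ_{k_1+k_2=8} C(8; k_1,k_2) · ∏ g_i(k_i), where (1+x)^2 gives the falling factorial (2)_k; e^{-x} gives (-1)^k.
g_1(k) for k = 0…8: 1, 2, 2, 0, 0, 0, 0, 0, 0.
g_2(k) for k = 0…8: 1, -1, 1, -1, 1, -1, 1, -1, 1.
c_8 = Σ_k C(8,k)·g_1(k)·g_2(8−k) = 1·1·1 + 8·2·(-1) + 28·2·1 = 1 − 16 + 56 = 41.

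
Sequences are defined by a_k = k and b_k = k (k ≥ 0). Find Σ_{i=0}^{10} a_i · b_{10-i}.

This is [x^10] in the product of the two ordinary generating functions.
Σ = 0·10 + 1·9 + 2·8 + 3·7 + 4·6 + 5·5 + 6·4 + 7·3 + 8·2 + 9·1 + 10·0 = 165.

165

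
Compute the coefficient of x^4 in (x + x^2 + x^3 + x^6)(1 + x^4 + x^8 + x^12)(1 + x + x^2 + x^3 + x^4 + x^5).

(x + x^2 + x^3 + x^6) has coefficients 0,1,1,1,0 for degrees 0…4.
(1 + x^4 + x^8 + x^12) has coefficients 1,0,0,0,1 for degrees 0…4.
Finally multiplying by (1 + x + x^2 + x^3 + x^4 + x^5), the product of all factors after the first has coefficients 1,1,1,1,2 for degrees 0…4.
[x^4] = 1·1 + 1·1 + 1·1 = 3.

3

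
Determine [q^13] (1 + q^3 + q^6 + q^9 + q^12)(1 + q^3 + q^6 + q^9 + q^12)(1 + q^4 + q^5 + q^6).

4

(1 + q^3 + q^6 + q^9 + q^12) has coefficients 1,0,0,1,0,0,1,0,0,1,0,0,1 for degrees 0…12.
(1 + q^3 + q^6 + q^9 + q^12) has coefficients 1,0,0,1,0,0,1,0,0,1,0,0,1,0 for degrees 0…13.
Finally multiplying by (1 + q^4 + q^5 + q^6), the product of all factors after the first has coefficients 1,0,0,1,1,1,2,1,1,2,1,1,2,1 for degrees 0…13.
[q^13] = 1·1 + 1·1 + 1·1 + 1·1 + 1·0 = 4.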